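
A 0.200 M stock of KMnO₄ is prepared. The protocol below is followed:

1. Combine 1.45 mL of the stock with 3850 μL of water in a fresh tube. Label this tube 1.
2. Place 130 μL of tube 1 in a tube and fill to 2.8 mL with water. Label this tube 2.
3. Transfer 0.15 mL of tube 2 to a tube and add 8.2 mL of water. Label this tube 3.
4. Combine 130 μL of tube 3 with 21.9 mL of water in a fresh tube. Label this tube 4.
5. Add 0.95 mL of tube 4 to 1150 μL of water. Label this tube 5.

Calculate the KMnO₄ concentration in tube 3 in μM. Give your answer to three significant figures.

Step 1: 1.45 mL + 3850 μL = 5.3 mL total → factor 5.3/1.45 = 3.6552
Step 2: 130 μL brought to 2.8 mL → factor 2800/130 = 21.538
Step 3: 0.15 mL + 8.2 mL = 8.35 mL total → factor 8.35/0.15 = 55.667
Dilution factor through tube 3 = 3.6552 × 21.538 × 55.667 = 4382.5
[tube 3] = 0.200 M / 4382.5 = 4.564 × 10^-5 M = 45.6 μM

45.6 μM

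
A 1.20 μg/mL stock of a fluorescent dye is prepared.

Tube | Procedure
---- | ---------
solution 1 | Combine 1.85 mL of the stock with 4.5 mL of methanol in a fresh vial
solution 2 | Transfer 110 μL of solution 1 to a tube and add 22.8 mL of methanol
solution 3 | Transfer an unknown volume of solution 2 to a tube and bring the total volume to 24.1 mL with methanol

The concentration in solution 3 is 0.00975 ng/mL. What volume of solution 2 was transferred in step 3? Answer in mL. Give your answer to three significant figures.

0.140 mL

Step 1: 1.85 mL + 4.5 mL = 6.35 mL total → factor 6.35/1.85 = 3.4324
Step 2: 110 μL + 22.8 mL = 22910 μL total → factor 22910/110 = 208.27
Step 3: v brought to 24.1 mL → factor = 24.1 mL/v
Product of known-step factors = 714.88
Overall factor = 1.20 μg/mL / (0.00975 ng/mL) = 1.2308 × 10^5
Step-3 factor = 1.2308 × 10^5 / 714.88 = 172.16
v = 24.1 mL / 172.16 = 0.140 mL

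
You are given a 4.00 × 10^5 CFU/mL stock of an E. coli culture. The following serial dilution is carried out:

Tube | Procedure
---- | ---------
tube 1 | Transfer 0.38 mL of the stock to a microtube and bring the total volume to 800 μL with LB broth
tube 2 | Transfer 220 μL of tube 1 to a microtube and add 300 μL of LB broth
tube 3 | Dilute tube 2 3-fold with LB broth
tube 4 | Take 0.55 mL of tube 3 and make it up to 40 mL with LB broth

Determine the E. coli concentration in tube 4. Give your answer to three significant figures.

Step 1: 0.38 mL brought to 800 μL → factor 0.8/0.38 = 2.1053
Step 2: 220 μL + 300 μL = 520 μL total → factor 520/220 = 2.3636
Step 3: 3-fold → factor 3
Step 4: 0.55 mL brought to 40 mL → factor 40/0.55 = 72.727
Overall dilution factor = 2.1053 × 2.3636 × 3 × 72.727 = 1085.7
Final = 4.00 × 10^5 CFU/mL / 1085.7 = 368 CFU/mL

368 CFU/mL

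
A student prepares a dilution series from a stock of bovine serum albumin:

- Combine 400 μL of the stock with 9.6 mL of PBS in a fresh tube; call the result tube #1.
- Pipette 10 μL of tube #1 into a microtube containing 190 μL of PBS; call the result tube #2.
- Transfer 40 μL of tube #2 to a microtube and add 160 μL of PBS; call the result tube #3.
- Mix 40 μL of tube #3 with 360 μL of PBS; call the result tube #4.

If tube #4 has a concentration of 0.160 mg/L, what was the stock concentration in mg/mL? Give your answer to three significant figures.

Step 1: 400 μL + 9.6 mL = 10000 μL total → factor 10000/400 = 25
Step 2: 10 μL + 190 μL = 200 μL total → factor 200/10 = 20
Step 3: 40 μL + 160 μL = 200 μL total → factor 200/40 = 5
Step 4: 40 μL + 360 μL = 400 μL total → factor 400/40 = 10
Overall dilution factor = 25 × 20 × 5 × 10 = 25000
Stock = 0.160 mg/L × 25000 = 4000 mg/L = 4.00 mg/mL

4.00 mg/mL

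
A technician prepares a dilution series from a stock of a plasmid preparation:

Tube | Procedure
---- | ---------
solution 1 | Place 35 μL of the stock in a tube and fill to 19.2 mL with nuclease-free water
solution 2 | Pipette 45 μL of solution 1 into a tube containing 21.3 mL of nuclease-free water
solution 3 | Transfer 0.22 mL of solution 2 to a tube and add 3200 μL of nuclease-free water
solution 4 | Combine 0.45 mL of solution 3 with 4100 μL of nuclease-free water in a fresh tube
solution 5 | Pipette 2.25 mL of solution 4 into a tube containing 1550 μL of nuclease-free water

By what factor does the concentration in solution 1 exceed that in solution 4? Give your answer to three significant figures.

Step 1: 35 μL brought to 19.2 mL → factor 19200/35 = 548.57
Step 2: 45 μL + 21.3 mL = 21345 μL total → factor 21345/45 = 474.33
Step 3: 0.22 mL + 3200 μL = 3.42 mL total → factor 3.42/0.22 = 15.545
Step 4: 0.45 mL + 4100 μL = 4.55 mL total → factor 4.55/0.45 = 10.111
Dilution factor to solution 1 = 548.57; to solution 4 = 4.09 × 10^7
[solution 1]/[solution 4] = (factor to solution 4)/(factor to solution 1) = 4.09 × 10^7/548.57 = 7.46 × 10^4

7.46 × 10^4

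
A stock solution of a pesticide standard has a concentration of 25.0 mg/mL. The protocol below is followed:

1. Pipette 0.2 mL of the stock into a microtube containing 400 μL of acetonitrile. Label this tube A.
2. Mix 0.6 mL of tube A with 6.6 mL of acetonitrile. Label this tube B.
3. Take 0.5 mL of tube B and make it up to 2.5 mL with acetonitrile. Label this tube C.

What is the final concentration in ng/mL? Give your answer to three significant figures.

1.39 × 10^5 ng/mL

Step 1: 0.2 mL + 400 μL = 0.6 mL total → factor 0.6/0.2 = 3
Step 2: 0.6 mL + 6.6 mL = 7.2 mL total → factor 7.2/0.6 = 12
Step 3: 0.5 mL brought to 2.5 mL → factor 2.5/0.5 = 5
Overall dilution factor = 3 × 12 × 5 = 180
Final = 25.0 mg/mL / 180 = 0.1389 mg/mL = 1.39 × 10^5 ng/mL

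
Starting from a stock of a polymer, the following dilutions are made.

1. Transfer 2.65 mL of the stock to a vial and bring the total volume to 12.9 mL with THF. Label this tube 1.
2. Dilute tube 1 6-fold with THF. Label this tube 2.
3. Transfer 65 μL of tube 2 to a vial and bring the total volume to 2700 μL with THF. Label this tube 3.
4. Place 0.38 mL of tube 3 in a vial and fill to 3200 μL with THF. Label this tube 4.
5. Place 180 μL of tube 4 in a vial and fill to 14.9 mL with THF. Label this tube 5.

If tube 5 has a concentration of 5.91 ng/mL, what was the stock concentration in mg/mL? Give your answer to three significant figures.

5.00 mg/mL

Step 1: 2.65 mL brought to 12.9 mL → factor 12.9/2.65 = 4.8679
Step 2: 6-fold → factor 6
Step 3: 65 μL brought to 2700 μL → factor 2700/65 = 41.538
Step 4: 0.38 mL brought to 3200 μL → factor 3.2/0.38 = 8.4211
Step 5: 180 μL brought to 14.9 mL → factor 14900/180 = 82.778
Overall dilution factor = 4.8679 × 6 × 41.538 × 8.4211 × 82.778 = 8.4572 × 10^5
Stock = 5.91 ng/mL × 8.4572 × 10^5 = 4.998 × 10^6 ng/mL = 5.00 mg/mL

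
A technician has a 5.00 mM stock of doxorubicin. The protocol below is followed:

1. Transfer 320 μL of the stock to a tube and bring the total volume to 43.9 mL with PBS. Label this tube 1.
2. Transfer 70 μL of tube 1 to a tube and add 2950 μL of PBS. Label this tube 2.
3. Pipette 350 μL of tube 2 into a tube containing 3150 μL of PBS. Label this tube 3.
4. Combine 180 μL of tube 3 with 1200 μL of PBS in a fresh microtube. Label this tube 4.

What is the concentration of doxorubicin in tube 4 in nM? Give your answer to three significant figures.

11.0 nM

Step 1: 320 μL brought to 43.9 mL → factor 43900/320 = 137.19
Step 2: 70 μL + 2950 μL = 3020 μL total → factor 3020/70 = 43.143
Step 3: 350 μL + 3150 μL = 3500 μL total → factor 3500/350 = 10
Step 4: 180 μL + 1200 μL = 1380 μL total → factor 1380/180 = 7.6667
Overall dilution factor = 137.19 × 43.143 × 10 × 7.6667 = 4.5376 × 10^5
Final = 5.00 mM / 4.5376 × 10^5 = 1.102 × 10^-5 mM = 11.0 nM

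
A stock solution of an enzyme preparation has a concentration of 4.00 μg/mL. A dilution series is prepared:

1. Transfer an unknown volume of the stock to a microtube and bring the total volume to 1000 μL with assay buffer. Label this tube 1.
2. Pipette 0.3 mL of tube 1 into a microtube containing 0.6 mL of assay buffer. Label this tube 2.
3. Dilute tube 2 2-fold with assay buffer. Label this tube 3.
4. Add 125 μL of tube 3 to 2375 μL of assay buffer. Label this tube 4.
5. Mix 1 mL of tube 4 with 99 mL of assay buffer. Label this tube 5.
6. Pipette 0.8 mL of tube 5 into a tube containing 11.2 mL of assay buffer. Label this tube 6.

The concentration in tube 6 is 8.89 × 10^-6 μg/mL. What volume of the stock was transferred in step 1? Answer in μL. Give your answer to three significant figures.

400 μL

Step 1: v brought to 1000 μL → factor = 1000 μL/v
Step 2: 0.3 mL + 0.6 mL = 0.9 mL total → factor 0.9/0.3 = 3
Step 3: 2-fold → factor 2
Step 4: 125 μL + 2375 μL = 2500 μL total → factor 2500/125 = 20
Step 5: 1 mL + 99 mL = 100 mL total → factor 100/1 = 100
Step 6: 0.8 mL + 11.2 mL = 12 mL total → factor 12/0.8 = 15
Product of known-step factors = 1.8 × 10^5
Overall factor = 4.00 μg/mL / (8.89 × 10^-6 μg/mL) = 4.4994 × 10^5
Step-1 factor = 4.4994 × 10^5 / 1.8 × 10^5 = 2.4997
v = 1000 μL / 2.4997 = 400 μL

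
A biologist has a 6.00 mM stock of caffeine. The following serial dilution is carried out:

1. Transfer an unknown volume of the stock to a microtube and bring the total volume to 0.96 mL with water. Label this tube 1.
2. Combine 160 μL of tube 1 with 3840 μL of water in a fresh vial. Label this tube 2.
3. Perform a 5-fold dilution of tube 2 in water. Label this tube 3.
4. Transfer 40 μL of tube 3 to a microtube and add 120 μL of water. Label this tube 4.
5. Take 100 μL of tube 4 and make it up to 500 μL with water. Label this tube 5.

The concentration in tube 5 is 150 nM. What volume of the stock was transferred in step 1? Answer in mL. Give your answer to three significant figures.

Step 1: v brought to 0.96 mL → factor = 0.96 mL/v
Step 2: 160 μL + 3840 μL = 4000 μL total → factor 4000/160 = 25
Step 3: 5-fold → factor 5
Step 4: 40 μL + 120 μL = 160 μL total → factor 160/40 = 4
Step 5: 100 μL brought to 500 μL → factor 500/100 = 5
Product of known-step factors = 2500
Overall factor = 6.00 mM / (150 nM) = 40000
Step-1 factor = 40000 / 2500 = 16
v = 0.96 mL / 16 = 0.0600 mL

0.0600 mL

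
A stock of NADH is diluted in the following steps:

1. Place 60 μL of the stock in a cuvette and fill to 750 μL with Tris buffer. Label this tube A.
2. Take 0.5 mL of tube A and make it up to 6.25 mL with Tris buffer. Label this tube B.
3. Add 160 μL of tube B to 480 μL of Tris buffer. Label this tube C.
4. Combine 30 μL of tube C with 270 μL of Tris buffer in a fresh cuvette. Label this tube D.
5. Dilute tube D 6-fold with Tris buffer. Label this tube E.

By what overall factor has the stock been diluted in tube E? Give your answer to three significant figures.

3.75 × 10^4

Step 1: 60 μL brought to 750 μL → factor 750/60 = 12.5
Step 2: 0.5 mL brought to 6.25 mL → factor 6.25/0.5 = 12.5
Step 3: 160 μL + 480 μL = 640 μL total → factor 640/160 = 4
Step 4: 30 μL + 270 μL = 300 μL total → factor 300/30 = 10
Step 5: 6-fold → factor 6
Overall dilution factor = 12.5 × 12.5 × 4 × 10 × 6 = 37500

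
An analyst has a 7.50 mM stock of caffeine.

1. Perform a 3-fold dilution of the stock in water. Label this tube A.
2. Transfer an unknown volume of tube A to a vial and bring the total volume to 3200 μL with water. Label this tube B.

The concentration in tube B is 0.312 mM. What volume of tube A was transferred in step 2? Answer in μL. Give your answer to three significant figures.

399 μL

Step 1: 3-fold → factor 3
Step 2: v brought to 3200 μL → factor = 3200 μL/v
Product of known-step factors = 3
Overall factor = 7.50 mM / (0.312 mM) = 24.038
Step-2 factor = 24.038 / 3 = 8.0128
v = 3200 μL / 8.0128 = 399 μL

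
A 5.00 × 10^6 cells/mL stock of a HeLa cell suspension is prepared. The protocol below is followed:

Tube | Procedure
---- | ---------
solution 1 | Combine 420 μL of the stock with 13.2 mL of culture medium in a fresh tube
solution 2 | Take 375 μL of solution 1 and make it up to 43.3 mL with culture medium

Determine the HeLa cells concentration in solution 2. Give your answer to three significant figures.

Step 1: 420 μL + 13.2 mL = 13620 μL total → factor 13620/420 = 32.429
Step 2: 375 μL brought to 43.3 mL → factor 43300/375 = 115.47
Overall dilution factor = 32.429 × 115.47 = 3744.4
Final = 5.00 × 10^6 cells/mL / 3744.4 = 1.34 × 10^3 cells/mL

1.34 × 10^3 cells/mL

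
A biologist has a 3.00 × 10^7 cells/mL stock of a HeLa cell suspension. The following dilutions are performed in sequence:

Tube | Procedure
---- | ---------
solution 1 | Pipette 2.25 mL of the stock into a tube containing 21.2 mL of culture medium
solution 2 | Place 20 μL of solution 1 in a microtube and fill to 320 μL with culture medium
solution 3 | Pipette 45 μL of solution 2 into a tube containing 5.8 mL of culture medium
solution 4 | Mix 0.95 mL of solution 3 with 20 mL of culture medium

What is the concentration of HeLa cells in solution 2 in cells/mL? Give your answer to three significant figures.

Step 1: 2.25 mL + 21.2 mL = 23.45 mL total → factor 23.45/2.25 = 10.422
Step 2: 20 μL brought to 320 μL → factor 320/20 = 16
Dilution factor through solution 2 = 10.422 × 16 = 166.76
[solution 2] = 3.00 × 10^7 cells/mL / 166.76 = 1.80 × 10^5 cells/mL

1.80 × 10^5 cells/mL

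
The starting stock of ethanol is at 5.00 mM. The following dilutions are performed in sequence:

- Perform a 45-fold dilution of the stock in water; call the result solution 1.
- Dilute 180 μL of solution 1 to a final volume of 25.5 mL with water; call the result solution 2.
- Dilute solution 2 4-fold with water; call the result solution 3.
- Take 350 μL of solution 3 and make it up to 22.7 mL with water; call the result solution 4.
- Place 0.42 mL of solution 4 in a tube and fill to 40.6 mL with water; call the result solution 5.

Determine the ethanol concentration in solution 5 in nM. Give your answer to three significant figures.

Step 1: 45-fold → factor 45
Step 2: 180 μL brought to 25.5 mL → factor 25500/180 = 141.67
Step 3: 4-fold → factor 4
Step 4: 350 μL brought to 22.7 mL → factor 22700/350 = 64.857
Step 5: 0.42 mL brought to 40.6 mL → factor 40.6/0.42 = 96.667
Overall dilution factor = 45 × 141.67 × 4 × 64.857 × 96.667 = 1.5987 × 10^8
Final = 5.00 mM / 1.5987 × 10^8 = 3.127 × 10^-8 mM = 0.0313 nM

0.0313 nM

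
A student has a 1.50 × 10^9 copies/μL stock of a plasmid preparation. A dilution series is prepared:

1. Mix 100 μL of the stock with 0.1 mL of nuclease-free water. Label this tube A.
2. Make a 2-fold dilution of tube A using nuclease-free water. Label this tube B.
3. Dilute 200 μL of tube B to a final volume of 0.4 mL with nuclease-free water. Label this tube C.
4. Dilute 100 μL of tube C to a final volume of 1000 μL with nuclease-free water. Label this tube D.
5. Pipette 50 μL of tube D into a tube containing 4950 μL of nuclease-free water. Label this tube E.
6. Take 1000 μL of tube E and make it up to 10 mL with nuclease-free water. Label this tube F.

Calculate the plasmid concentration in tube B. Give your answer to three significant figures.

3.75 × 10^8 copies/μL

Step 1: 100 μL + 0.1 mL = 200 μL total → factor 200/100 = 2
Step 2: 2-fold → factor 2
Dilution factor through tube B = 2 × 2 = 4
[tube B] = 1.50 × 10^9 copies/μL / 4 = 3.75 × 10^8 copies/μL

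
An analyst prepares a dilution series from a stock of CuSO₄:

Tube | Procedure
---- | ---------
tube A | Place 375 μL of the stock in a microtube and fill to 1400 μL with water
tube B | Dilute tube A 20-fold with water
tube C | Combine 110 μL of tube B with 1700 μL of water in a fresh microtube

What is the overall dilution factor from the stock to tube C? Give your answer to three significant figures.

Step 1: 375 μL brought to 1400 μL → factor 1400/375 = 3.7333
Step 2: 20-fold → factor 20
Step 3: 110 μL + 1700 μL = 1810 μL total → factor 1810/110 = 16.455
Overall dilution factor = 3.7333 × 20 × 16.455 = 1228.6

1.23 × 10^3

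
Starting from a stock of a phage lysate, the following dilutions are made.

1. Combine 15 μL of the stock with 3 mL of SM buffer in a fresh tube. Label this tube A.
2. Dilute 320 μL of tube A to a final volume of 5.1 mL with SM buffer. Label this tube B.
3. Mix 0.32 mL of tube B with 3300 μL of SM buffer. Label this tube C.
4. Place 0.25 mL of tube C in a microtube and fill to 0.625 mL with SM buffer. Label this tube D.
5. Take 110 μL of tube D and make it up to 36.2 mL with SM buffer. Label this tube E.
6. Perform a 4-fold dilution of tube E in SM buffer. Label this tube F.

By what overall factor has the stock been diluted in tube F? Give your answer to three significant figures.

1.19 × 10^8

Step 1: 15 μL + 3 mL = 3015 μL total → factor 3015/15 = 201
Step 2: 320 μL brought to 5.1 mL → factor 5100/320 = 15.938
Step 3: 0.32 mL + 3300 μL = 3.62 mL total → factor 3.62/0.32 = 11.312
Step 4: 0.25 mL brought to 0.625 mL → factor 0.625/0.25 = 2.5
Step 5: 110 μL brought to 36.2 mL → factor 36200/110 = 329.09
Step 6: 4-fold → factor 4
Overall dilution factor = 201 × 15.938 × 11.312 × 2.5 × 329.09 × 4 = 1.1926 × 10^8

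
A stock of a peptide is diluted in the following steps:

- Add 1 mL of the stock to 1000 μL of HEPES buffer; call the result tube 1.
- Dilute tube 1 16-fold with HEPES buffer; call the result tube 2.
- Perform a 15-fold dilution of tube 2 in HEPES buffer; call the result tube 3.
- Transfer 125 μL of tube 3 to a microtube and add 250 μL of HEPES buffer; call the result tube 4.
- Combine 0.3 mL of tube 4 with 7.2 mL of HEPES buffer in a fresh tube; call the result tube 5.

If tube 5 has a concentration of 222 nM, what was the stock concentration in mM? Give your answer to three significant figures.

Step 1: 1 mL + 1000 μL = 2 mL total → factor 2/1 = 2
Step 2: 16-fold → factor 16
Step 3: 15-fold → factor 15
Step 4: 125 μL + 250 μL = 375 μL total → factor 375/125 = 3
Step 5: 0.3 mL + 7.2 mL = 7.5 mL total → factor 7.5/0.3 = 25
Overall dilution factor = 2 × 16 × 15 × 3 × 25 = 36000
Stock = 222 nM × 36000 = 7.992 × 10^6 nM = 7.99 mM

7.99 mM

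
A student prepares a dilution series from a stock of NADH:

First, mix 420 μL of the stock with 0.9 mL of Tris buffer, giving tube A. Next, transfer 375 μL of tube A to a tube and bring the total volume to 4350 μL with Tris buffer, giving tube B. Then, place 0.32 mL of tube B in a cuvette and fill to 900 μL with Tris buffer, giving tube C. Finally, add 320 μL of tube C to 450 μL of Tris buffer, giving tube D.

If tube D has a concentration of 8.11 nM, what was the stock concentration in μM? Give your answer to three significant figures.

2.00 μM

Step 1: 420 μL + 0.9 mL = 1320 μL total → factor 1320/420 = 3.1429
Step 2: 375 μL brought to 4350 μL → factor 4350/375 = 11.6
Step 3: 0.32 mL brought to 900 μL → factor 0.9/0.32 = 2.8125
Step 4: 320 μL + 450 μL = 770 μL total → factor 770/320 = 2.4062
Overall dilution factor = 3.1429 × 11.6 × 2.8125 × 2.4062 = 246.73
Stock = 8.11 nM × 246.73 = 2001 nM = 2.00 μM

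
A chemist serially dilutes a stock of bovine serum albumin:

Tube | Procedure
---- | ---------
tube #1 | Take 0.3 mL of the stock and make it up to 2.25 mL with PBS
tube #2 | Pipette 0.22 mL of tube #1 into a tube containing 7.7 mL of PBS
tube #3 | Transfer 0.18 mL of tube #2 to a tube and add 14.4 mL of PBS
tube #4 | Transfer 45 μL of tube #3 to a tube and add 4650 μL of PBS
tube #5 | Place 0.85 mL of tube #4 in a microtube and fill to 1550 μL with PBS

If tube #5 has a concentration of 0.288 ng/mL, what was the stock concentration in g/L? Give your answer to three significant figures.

Step 1: 0.3 mL brought to 2.25 mL → factor 2.25/0.3 = 7.5
Step 2: 0.22 mL + 7.7 mL = 7.92 mL total → factor 7.92/0.22 = 36
Step 3: 0.18 mL + 14.4 mL = 14.58 mL total → factor 14.58/0.18 = 81
Step 4: 45 μL + 4650 μL = 4695 μL total → factor 4695/45 = 104.33
Step 5: 0.85 mL brought to 1550 μL → factor 1.55/0.85 = 1.8235
Overall dilution factor = 7.5 × 36 × 81 × 104.33 × 1.8235 = 4.1609 × 10^6
Stock = 0.288 ng/mL × 4.1609 × 10^6 = 1.198 × 10^6 ng/mL = 1.20 g/L

1.20 g/L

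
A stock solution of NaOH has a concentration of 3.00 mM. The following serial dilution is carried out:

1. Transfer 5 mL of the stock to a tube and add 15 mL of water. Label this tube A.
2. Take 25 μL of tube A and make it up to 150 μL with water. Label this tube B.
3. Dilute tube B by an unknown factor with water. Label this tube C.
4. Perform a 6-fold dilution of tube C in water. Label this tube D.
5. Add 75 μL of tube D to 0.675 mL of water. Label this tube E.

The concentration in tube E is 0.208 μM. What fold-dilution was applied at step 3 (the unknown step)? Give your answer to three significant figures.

10.0-fold

Step 1: 5 mL + 15 mL = 20 mL total → factor 20/5 = 4
Step 2: 25 μL brought to 150 μL → factor 150/25 = 6
Step 3: unknown factor x
Step 4: 6-fold → factor 6
Step 5: 75 μL + 0.675 mL = 750 μL total → factor 750/75 = 10
Product of known-step factors = 1440
Overall factor = 3.00 mM / (0.208 μM) = 14423
x = 14423 / 1440 = 10.0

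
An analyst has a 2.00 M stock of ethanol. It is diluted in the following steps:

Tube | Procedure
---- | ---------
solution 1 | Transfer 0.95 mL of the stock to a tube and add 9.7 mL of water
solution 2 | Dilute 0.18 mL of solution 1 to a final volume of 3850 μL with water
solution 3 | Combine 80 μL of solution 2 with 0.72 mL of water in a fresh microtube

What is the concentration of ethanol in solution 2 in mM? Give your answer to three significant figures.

Step 1: 0.95 mL + 9.7 mL = 10.65 mL total → factor 10.65/0.95 = 11.211
Step 2: 0.18 mL brought to 3850 μL → factor 3.85/0.18 = 21.389
Dilution factor through solution 2 = 11.211 × 21.389 = 239.78
[solution 2] = 2.00 M / 239.78 = 0.008341 M = 8.34 mM

8.34 mM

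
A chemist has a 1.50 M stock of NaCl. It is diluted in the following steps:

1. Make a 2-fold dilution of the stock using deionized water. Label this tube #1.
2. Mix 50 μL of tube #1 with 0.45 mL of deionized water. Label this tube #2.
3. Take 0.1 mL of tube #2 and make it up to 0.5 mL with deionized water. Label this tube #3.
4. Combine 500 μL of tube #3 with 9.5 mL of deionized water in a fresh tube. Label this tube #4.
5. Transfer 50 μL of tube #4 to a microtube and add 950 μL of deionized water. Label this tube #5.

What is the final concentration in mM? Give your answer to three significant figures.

0.0375 mM

Step 1: 2-fold → factor 2
Step 2: 50 μL + 0.45 mL = 500 μL total → factor 500/50 = 10
Step 3: 0.1 mL brought to 0.5 mL → factor 0.5/0.1 = 5
Step 4: 500 μL + 9.5 mL = 10000 μL total → factor 10000/500 = 20
Step 5: 50 μL + 950 μL = 1000 μL total → factor 1000/50 = 20
Overall dilution factor = 2 × 10 × 5 × 20 × 20 = 40000
Final = 1.50 M / 40000 = 3.750 × 10^-5 M = 0.0375 mM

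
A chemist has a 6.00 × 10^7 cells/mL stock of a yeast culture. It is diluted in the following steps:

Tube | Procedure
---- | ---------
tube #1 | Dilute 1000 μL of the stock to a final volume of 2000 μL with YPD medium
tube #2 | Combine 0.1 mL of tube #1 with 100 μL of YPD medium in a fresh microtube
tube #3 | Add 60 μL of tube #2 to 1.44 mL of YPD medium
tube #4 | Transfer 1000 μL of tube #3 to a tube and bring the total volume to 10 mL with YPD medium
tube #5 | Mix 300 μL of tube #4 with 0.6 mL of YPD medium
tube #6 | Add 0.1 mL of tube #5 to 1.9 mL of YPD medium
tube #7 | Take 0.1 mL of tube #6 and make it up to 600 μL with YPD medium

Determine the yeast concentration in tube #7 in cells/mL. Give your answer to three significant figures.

Step 1: 1000 μL brought to 2000 μL → factor 2000/1000 = 2
Step 2: 0.1 mL + 100 μL = 0.2 mL total → factor 0.2/0.1 = 2
Step 3: 60 μL + 1.44 mL = 1500 μL total → factor 1500/60 = 25
Step 4: 1000 μL brought to 10 mL → factor 10000/1000 = 10
Step 5: 300 μL + 0.6 mL = 900 μL total → factor 900/300 = 3
Step 6: 0.1 mL + 1.9 mL = 2 mL total → factor 2/0.1 = 20
Step 7: 0.1 mL brought to 600 μL → factor 0.6/0.1 = 6
Overall dilution factor = 2 × 2 × 25 × 10 × 3 × 20 × 6 = 3.6 × 10^5
Final = 6.00 × 10^7 cells/mL / 3.6 × 10^5 = 167 cells/mL

167 cells/mL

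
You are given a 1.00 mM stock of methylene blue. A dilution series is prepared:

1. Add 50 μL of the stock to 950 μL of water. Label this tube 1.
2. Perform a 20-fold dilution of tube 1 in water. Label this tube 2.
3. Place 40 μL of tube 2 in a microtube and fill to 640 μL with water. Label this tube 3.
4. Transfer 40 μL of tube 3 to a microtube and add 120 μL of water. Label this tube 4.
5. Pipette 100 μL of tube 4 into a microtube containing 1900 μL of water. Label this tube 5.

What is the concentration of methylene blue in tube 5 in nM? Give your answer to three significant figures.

1.95 nM

Step 1: 50 μL + 950 μL = 1000 μL total → factor 1000/50 = 20
Step 2: 20-fold → factor 20
Step 3: 40 μL brought to 640 μL → factor 640/40 = 16
Step 4: 40 μL + 120 μL = 160 μL total → factor 160/40 = 4
Step 5: 100 μL + 1900 μL = 2000 μL total → factor 2000/100 = 20
Dilution factor through tube 5 = 20 × 20 × 16 × 4 × 20 = 5.12 × 10^5
[tube 5] = 1.00 mM / 5.12 × 10^5 = 1.953 × 10^-6 mM = 1.95 nM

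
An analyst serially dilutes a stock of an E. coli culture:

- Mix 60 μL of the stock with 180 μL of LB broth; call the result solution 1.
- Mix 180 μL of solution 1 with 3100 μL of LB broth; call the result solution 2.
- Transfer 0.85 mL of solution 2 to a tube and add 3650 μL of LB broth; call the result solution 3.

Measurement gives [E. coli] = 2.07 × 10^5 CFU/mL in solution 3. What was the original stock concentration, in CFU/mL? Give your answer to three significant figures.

Step 1: 60 μL + 180 μL = 240 μL total → factor 240/60 = 4
Step 2: 180 μL + 3100 μL = 3280 μL total → factor 3280/180 = 18.222
Step 3: 0.85 mL + 3650 μL = 4.5 mL total → factor 4.5/0.85 = 5.2941
Overall dilution factor = 4 × 18.222 × 5.2941 = 385.88
Stock = 2.07 × 10^5 CFU/mL × 385.88 = 7.99 × 10^7 CFU/mL

7.99 × 10^7 CFU/mL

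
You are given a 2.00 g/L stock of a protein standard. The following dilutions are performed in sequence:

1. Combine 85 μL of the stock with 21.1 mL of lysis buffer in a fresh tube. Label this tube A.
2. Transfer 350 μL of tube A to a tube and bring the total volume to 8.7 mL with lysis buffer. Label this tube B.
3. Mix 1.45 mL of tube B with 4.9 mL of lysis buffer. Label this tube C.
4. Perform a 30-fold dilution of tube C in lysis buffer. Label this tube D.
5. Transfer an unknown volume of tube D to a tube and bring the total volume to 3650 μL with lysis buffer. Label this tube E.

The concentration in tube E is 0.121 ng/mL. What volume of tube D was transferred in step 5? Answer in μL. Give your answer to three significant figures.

Step 1: 85 μL + 21.1 mL = 21185 μL total → factor 21185/85 = 249.24
Step 2: 350 μL brought to 8.7 mL → factor 8700/350 = 24.857
Step 3: 1.45 mL + 4.9 mL = 6.35 mL total → factor 6.35/1.45 = 4.3793
Step 4: 30-fold → factor 30
Step 5: v brought to 3650 μL → factor = 3650 μL/v
Product of known-step factors = 8.1393 × 10^5
Overall factor = 2.00 g/L / (0.121 ng/mL) = 1.6529 × 10^7
Step-5 factor = 1.6529 × 10^7 / 8.1393 × 10^5 = 20.308
v = 3650 μL / 20.308 = 180 μL

180 μL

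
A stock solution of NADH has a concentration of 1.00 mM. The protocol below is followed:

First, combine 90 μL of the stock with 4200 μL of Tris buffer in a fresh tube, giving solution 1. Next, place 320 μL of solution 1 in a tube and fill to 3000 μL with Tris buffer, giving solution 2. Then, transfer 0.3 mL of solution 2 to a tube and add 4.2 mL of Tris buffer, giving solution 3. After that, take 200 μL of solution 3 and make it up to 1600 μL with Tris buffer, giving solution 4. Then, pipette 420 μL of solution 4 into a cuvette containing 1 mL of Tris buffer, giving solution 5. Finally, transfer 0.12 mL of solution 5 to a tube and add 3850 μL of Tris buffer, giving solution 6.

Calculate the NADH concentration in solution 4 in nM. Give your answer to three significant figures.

Step 1: 90 μL + 4200 μL = 4290 μL total → factor 4290/90 = 47.667
Step 2: 320 μL brought to 3000 μL → factor 3000/320 = 9.375
Step 3: 0.3 mL + 4.2 mL = 4.5 mL total → factor 4.5/0.3 = 15
Step 4: 200 μL brought to 1600 μL → factor 1600/200 = 8
Dilution factor through solution 4 = 47.667 × 9.375 × 15 × 8 = 53625
[solution 4] = 1.00 mM / 53625 = 1.865 × 10^-5 mM = 18.6 nM

18.6 nM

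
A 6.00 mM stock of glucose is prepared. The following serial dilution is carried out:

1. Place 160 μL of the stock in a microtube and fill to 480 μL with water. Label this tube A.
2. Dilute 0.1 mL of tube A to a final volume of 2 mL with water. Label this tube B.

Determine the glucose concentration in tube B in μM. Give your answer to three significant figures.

Step 1: 160 μL brought to 480 μL → factor 480/160 = 3
Step 2: 0.1 mL brought to 2 mL → factor 2/0.1 = 20
Overall dilution factor = 3 × 20 = 60
Final = 6.00 mM / 60 = 0.1000 mM = 100 μM

100 μM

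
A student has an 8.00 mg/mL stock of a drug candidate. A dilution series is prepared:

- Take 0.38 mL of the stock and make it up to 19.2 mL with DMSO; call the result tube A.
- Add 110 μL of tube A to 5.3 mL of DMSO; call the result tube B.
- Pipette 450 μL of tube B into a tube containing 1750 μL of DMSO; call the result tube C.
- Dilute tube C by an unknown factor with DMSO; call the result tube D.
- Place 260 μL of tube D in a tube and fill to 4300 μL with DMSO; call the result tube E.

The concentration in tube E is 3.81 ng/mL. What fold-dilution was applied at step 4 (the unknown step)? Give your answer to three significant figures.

10.5-fold

Step 1: 0.38 mL brought to 19.2 mL → factor 19.2/0.38 = 50.526
Step 2: 110 μL + 5.3 mL = 5410 μL total → factor 5410/110 = 49.182
Step 3: 450 μL + 1750 μL = 2200 μL total → factor 2200/450 = 4.8889
Step 4: unknown factor x
Step 5: 260 μL brought to 4300 μL → factor 4300/260 = 16.538
Product of known-step factors = 2.0092 × 10^5
Overall factor = 8.00 mg/mL / (3.81 ng/mL) = 2.0997 × 10^6
x = 2.0997 × 10^6 / 2.0092 × 10^5 = 10.5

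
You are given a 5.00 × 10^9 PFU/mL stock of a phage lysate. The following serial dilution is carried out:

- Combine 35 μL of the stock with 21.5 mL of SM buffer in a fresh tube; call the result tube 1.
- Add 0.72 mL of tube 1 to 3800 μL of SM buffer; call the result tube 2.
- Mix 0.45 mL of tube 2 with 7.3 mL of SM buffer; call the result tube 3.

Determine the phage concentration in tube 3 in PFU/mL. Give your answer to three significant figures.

Step 1: 35 μL + 21.5 mL = 21535 μL total → factor 21535/35 = 615.29
Step 2: 0.72 mL + 3800 μL = 4.52 mL total → factor 4.52/0.72 = 6.2778
Step 3: 0.45 mL + 7.3 mL = 7.75 mL total → factor 7.75/0.45 = 17.222
Overall dilution factor = 615.29 × 6.2778 × 17.222 = 66523
Final = 5.00 × 10^9 PFU/mL / 66523 = 7.52 × 10^4 PFU/mL

7.52 × 10^4 PFU/mL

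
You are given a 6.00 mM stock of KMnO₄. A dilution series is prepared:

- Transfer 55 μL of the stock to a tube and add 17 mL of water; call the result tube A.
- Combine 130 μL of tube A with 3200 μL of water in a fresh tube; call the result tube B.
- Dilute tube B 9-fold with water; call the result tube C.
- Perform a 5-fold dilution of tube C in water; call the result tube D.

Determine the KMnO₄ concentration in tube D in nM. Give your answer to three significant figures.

Step 1: 55 μL + 17 mL = 17055 μL total → factor 17055/55 = 310.09
Step 2: 130 μL + 3200 μL = 3330 μL total → factor 3330/130 = 25.615
Step 3: 9-fold → factor 9
Step 4: 5-fold → factor 5
Overall dilution factor = 310.09 × 25.615 × 9 × 5 = 3.5744 × 10^5
Final = 6.00 mM / 3.5744 × 10^5 = 1.679 × 10^-5 mM = 16.8 nM

16.8 nM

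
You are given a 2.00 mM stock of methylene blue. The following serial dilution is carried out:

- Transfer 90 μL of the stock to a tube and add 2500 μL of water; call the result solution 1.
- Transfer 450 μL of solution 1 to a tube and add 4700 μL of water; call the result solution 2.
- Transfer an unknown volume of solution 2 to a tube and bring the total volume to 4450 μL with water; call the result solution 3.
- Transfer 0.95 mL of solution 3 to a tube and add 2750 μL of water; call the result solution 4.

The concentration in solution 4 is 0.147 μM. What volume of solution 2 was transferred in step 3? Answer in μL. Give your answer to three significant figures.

Step 1: 90 μL + 2500 μL = 2590 μL total → factor 2590/90 = 28.778
Step 2: 450 μL + 4700 μL = 5150 μL total → factor 5150/450 = 11.444
Step 3: v brought to 4450 μL → factor = 4450 μL/v
Step 4: 0.95 mL + 2750 μL = 3.7 mL total → factor 3.7/0.95 = 3.8947
Product of known-step factors = 1282.7
Overall factor = 2.00 mM / (0.147 μM) = 13605
Step-3 factor = 13605 / 1282.7 = 10.607
v = 4450 μL / 10.607 = 420 μL

420 μL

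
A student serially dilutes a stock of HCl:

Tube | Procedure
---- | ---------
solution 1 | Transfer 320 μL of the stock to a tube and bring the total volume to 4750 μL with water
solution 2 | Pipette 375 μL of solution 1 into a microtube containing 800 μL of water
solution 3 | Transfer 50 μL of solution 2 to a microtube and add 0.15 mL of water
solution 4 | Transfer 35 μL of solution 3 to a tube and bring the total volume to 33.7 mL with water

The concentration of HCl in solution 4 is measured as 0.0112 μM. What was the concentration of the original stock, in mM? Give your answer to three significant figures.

Step 1: 320 μL brought to 4750 μL → factor 4750/320 = 14.844
Step 2: 375 μL + 800 μL = 1175 μL total → factor 1175/375 = 3.1333
Step 3: 50 μL + 0.15 mL = 200 μL total → factor 200/50 = 4
Step 4: 35 μL brought to 33.7 mL → factor 33700/35 = 962.86
Overall dilution factor = 14.844 × 3.1333 × 4 × 962.86 = 1.7913 × 10^5
Stock = 0.0112 μM × 1.7913 × 10^5 = 2006 μM = 2.01 mM

2.01 mM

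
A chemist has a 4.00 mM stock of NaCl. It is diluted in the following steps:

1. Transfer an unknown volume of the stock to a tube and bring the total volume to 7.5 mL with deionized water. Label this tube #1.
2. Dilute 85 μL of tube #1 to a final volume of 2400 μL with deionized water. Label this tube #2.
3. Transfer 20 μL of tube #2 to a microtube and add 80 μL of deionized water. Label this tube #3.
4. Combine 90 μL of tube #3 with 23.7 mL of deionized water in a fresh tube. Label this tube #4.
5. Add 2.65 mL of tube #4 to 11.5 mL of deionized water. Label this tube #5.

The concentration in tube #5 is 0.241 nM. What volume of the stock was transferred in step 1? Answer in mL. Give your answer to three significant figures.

0.0900 mL

Step 1: v brought to 7.5 mL → factor = 7.5 mL/v
Step 2: 85 μL brought to 2400 μL → factor 2400/85 = 28.235
Step 3: 20 μL + 80 μL = 100 μL total → factor 100/20 = 5
Step 4: 90 μL + 23.7 mL = 23790 μL total → factor 23790/90 = 264.33
Step 5: 2.65 mL + 11.5 mL = 14.15 mL total → factor 14.15/2.65 = 5.3396
Product of known-step factors = 1.9926 × 10^5
Overall factor = 4.00 mM / (0.241 nM) = 1.6598 × 10^7
Step-1 factor = 1.6598 × 10^7 / 1.9926 × 10^5 = 83.295
v = 7.5 mL / 83.295 = 0.0900 mL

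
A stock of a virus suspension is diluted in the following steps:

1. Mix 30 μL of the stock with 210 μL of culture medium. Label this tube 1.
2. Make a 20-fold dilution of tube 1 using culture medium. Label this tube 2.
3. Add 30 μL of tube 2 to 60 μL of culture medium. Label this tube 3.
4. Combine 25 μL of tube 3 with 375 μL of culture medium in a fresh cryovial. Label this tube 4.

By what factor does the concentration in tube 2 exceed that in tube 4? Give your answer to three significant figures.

48.0

Step 1: 30 μL + 210 μL = 240 μL total → factor 240/30 = 8
Step 2: 20-fold → factor 20
Step 3: 30 μL + 60 μL = 90 μL total → factor 90/30 = 3
Step 4: 25 μL + 375 μL = 400 μL total → factor 400/25 = 16
Dilution factor to tube 2 = 160; to tube 4 = 7680
[tube 2]/[tube 4] = (factor to tube 4)/(factor to tube 2) = 7680/160 = 48.0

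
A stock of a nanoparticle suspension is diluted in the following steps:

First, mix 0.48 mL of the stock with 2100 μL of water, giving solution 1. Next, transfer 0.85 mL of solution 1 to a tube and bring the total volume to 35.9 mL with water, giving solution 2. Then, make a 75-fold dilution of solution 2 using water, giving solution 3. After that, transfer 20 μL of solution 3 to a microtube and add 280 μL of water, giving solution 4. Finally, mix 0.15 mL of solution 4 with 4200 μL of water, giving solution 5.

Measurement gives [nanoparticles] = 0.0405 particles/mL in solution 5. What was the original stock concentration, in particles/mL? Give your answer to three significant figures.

Step 1: 0.48 mL + 2100 μL = 2.58 mL total → factor 2.58/0.48 = 5.375
Step 2: 0.85 mL brought to 35.9 mL → factor 35.9/0.85 = 42.235
Step 3: 75-fold → factor 75
Step 4: 20 μL + 280 μL = 300 μL total → factor 300/20 = 15
Step 5: 0.15 mL + 4200 μL = 4.35 mL total → factor 4.35/0.15 = 29
Overall dilution factor = 5.375 × 42.235 × 75 × 15 × 29 = 7.4064 × 10^6
Stock = 0.0405 particles/mL × 7.4064 × 10^6 = 3.00 × 10^5 particles/mL

3.00 × 10^5 particles/mL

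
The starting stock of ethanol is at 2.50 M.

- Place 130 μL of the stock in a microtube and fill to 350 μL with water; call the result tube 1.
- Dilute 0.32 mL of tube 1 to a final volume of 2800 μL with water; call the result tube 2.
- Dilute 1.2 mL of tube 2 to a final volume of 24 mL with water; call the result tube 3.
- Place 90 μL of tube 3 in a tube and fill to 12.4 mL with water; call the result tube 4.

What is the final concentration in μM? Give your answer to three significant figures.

Step 1: 130 μL brought to 350 μL → factor 350/130 = 2.6923
Step 2: 0.32 mL brought to 2800 μL → factor 2.8/0.32 = 8.75
Step 3: 1.2 mL brought to 24 mL → factor 24/1.2 = 20
Step 4: 90 μL brought to 12.4 mL → factor 12400/90 = 137.78
Overall dilution factor = 2.6923 × 8.75 × 20 × 137.78 = 64915
Final = 2.50 M / 64915 = 3.851 × 10^-5 M = 38.5 μM

38.5 μM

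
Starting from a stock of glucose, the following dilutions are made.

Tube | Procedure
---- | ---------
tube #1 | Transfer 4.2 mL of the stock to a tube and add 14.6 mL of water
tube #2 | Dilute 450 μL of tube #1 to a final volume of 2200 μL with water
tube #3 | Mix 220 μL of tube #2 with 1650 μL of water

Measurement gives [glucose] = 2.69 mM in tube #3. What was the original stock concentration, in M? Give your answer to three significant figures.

0.500 M

Step 1: 4.2 mL + 14.6 mL = 18.8 mL total → factor 18.8/4.2 = 4.4762
Step 2: 450 μL brought to 2200 μL → factor 2200/450 = 4.8889
Step 3: 220 μL + 1650 μL = 1870 μL total → factor 1870/220 = 8.5
Overall dilution factor = 4.4762 × 4.8889 × 8.5 = 186.01
Stock = 2.69 mM × 186.01 = 500.4 mM = 0.500 M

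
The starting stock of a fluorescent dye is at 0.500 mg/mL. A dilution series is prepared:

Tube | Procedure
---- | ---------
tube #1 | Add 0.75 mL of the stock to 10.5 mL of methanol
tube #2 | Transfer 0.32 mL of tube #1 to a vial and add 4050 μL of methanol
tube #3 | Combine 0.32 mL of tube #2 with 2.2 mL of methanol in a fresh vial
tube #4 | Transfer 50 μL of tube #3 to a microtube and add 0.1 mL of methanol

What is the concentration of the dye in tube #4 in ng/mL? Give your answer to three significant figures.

Step 1: 0.75 mL + 10.5 mL = 11.25 mL total → factor 11.25/0.75 = 15
Step 2: 0.32 mL + 4050 μL = 4.37 mL total → factor 4.37/0.32 = 13.656
Step 3: 0.32 mL + 2.2 mL = 2.52 mL total → factor 2.52/0.32 = 7.875
Step 4: 50 μL + 0.1 mL = 150 μL total → factor 150/50 = 3
Overall dilution factor = 15 × 13.656 × 7.875 × 3 = 4839.4
Final = 0.500 mg/mL / 4839.4 = 0.0001033 mg/mL = 103 ng/mL

103 ng/mL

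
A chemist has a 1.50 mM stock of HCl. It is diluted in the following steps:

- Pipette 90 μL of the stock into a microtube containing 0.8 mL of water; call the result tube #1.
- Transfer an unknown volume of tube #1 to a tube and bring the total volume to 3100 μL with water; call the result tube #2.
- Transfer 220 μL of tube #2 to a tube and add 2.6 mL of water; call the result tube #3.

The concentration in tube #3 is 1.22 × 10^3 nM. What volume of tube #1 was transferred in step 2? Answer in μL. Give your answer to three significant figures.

320 μL

Step 1: 90 μL + 0.8 mL = 890 μL total → factor 890/90 = 9.8889
Step 2: v brought to 3100 μL → factor = 3100 μL/v
Step 3: 220 μL + 2.6 mL = 2820 μL total → factor 2820/220 = 12.818
Product of known-step factors = 126.76
Overall factor = 1.50 mM / (1.22 × 10^3 nM) = 1229.5
Step-2 factor = 1229.5 / 126.76 = 9.6997
v = 3100 μL / 9.6997 = 320 μL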